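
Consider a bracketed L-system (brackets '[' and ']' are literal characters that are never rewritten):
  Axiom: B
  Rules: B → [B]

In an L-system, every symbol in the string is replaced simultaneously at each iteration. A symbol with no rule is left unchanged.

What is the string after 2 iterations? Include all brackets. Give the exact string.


Step 0: B
Step 1: [B]
Step 2: [[B]]

Answer: [[B]]


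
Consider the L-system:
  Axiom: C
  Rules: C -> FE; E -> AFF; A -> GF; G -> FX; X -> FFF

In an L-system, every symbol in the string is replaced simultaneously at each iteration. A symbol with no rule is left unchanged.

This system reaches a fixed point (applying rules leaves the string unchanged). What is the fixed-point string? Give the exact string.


Answer: FFFFFFFF

Derivation:
Step 0: C
Step 1: FE
Step 2: FAFF
Step 3: FGFFF
Step 4: FFXFFF
Step 5: FFFFFFFF
Step 6: FFFFFFFF  (unchanged — fixed point at step 5)


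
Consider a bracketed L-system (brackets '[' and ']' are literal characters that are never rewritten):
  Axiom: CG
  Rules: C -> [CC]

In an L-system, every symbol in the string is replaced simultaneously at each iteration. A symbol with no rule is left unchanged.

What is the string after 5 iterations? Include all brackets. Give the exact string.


Step 0: CG
Step 1: [CC]G
Step 2: [[CC][CC]]G
Step 3: [[[CC][CC]][[CC][CC]]]G
Step 4: [[[[CC][CC]][[CC][CC]]][[[CC][CC]][[CC][CC]]]]G
Step 5: [[[[[CC][CC]][[CC][CC]]][[[CC][CC]][[CC][CC]]]][[[[CC][CC]][[CC][CC]]][[[CC][CC]][[CC][CC]]]]]G

Answer: [[[[[CC][CC]][[CC][CC]]][[[CC][CC]][[CC][CC]]]][[[[CC][CC]][[CC][CC]]][[[CC][CC]][[CC][CC]]]]]G


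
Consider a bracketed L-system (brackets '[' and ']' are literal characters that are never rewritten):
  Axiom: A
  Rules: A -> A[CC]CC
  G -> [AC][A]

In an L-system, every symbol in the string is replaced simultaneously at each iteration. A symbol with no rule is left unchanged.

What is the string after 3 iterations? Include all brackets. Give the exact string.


Step 0: A
Step 1: A[CC]CC
Step 2: A[CC]CC[CC]CC
Step 3: A[CC]CC[CC]CC[CC]CC

Answer: A[CC]CC[CC]CC[CC]CC


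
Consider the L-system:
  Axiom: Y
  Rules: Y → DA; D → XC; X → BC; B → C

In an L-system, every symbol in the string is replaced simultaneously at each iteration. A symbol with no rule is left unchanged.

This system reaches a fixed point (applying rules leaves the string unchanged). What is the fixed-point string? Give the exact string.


Step 0: Y
Step 1: DA
Step 2: XCA
Step 3: BCCA
Step 4: CCCA
Step 5: CCCA  (unchanged — fixed point at step 4)

Answer: CCCA


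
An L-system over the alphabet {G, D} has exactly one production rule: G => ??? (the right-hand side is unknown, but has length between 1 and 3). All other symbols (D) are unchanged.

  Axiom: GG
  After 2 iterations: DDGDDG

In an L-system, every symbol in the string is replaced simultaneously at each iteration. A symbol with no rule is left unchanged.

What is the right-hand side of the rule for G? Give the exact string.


Answer: DG

Derivation:
Trying G => DG:
  Step 0: GG
  Step 1: DGDG
  Step 2: DDGDDG
Matches the given result.


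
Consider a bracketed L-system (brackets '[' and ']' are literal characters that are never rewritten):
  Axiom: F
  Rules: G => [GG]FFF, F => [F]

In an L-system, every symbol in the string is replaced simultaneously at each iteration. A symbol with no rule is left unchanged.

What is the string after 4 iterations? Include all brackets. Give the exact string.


Step 0: F
Step 1: [F]
Step 2: [[F]]
Step 3: [[[F]]]
Step 4: [[[[F]]]]

Answer: [[[[F]]]]


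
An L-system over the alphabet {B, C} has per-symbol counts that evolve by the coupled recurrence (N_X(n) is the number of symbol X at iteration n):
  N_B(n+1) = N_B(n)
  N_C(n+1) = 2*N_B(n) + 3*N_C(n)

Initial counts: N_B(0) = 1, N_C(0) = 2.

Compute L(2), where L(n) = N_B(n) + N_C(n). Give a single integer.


Answer: 27

Derivation:
Step 0: N_B=1, N_C=2, L=3
Step 1: N_B=1, N_C=8, L=9
Step 2: N_B=1, N_C=26, L=27


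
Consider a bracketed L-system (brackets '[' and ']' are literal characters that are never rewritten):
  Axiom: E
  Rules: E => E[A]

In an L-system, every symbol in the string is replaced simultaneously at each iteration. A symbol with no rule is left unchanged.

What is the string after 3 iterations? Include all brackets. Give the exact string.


Step 0: E
Step 1: E[A]
Step 2: E[A][A]
Step 3: E[A][A][A]

Answer: E[A][A][A]


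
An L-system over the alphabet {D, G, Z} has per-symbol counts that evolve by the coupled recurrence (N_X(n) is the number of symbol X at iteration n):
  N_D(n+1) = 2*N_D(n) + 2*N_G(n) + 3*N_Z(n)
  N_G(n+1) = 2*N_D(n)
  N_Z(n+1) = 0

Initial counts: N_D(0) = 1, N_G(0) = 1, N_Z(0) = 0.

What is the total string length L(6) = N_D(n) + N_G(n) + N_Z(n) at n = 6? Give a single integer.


Answer: 2176

Derivation:
Step 0: N_D=1, N_G=1, N_Z=0, L=2
Step 1: N_D=4, N_G=2, N_Z=0, L=6
Step 2: N_D=12, N_G=8, N_Z=0, L=20
Step 3: N_D=40, N_G=24, N_Z=0, L=64
Step 4: N_D=128, N_G=80, N_Z=0, L=208
Step 5: N_D=416, N_G=256, N_Z=0, L=672
Step 6: N_D=1344, N_G=832, N_Z=0, L=2176


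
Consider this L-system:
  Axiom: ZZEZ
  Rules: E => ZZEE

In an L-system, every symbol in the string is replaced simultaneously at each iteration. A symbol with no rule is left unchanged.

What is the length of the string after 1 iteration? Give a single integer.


Answer: 7

Derivation:
Step 0: length = 4
Step 1: length = 7


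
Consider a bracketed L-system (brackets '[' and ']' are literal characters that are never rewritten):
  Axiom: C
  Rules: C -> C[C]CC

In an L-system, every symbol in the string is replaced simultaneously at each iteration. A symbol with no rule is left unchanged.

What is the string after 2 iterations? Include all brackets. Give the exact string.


Step 0: C
Step 1: C[C]CC
Step 2: C[C]CC[C[C]CC]C[C]CCC[C]CC

Answer: C[C]CC[C[C]CC]C[C]CCC[C]CC


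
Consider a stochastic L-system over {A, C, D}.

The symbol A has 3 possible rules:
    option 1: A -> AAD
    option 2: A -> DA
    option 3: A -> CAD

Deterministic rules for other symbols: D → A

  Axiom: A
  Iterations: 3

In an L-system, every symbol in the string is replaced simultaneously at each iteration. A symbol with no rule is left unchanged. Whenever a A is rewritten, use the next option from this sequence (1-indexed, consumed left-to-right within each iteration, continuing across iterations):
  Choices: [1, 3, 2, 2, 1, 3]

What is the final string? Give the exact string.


Answer: CDAAAAADCAD

Derivation:
Step 0: A
Step 1: AAD  (used choices [1])
Step 2: CADDAA  (used choices [3, 2])
Step 3: CDAAAAADCAD  (used choices [2, 1, 3])


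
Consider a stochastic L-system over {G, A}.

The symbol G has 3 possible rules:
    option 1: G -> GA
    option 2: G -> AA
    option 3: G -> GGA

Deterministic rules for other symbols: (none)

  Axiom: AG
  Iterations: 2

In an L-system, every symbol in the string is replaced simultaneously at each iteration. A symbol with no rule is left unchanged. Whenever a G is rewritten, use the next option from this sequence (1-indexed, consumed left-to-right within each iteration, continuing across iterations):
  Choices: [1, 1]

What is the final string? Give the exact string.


Answer: AGAA

Derivation:
Step 0: AG
Step 1: AGA  (used choices [1])
Step 2: AGAA  (used choices [1])


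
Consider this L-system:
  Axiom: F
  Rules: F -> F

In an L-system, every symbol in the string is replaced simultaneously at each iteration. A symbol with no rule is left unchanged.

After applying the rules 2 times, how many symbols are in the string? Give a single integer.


Step 0: length = 1
Step 1: length = 1
Step 2: length = 1

Answer: 1


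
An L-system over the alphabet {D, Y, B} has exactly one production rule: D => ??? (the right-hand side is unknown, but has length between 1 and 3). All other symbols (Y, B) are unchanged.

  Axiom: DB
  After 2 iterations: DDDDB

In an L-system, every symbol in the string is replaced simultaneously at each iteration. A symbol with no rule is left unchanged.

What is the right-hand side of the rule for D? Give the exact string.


Answer: DD

Derivation:
Trying D => DD:
  Step 0: DB
  Step 1: DDB
  Step 2: DDDDB
Matches the given result.


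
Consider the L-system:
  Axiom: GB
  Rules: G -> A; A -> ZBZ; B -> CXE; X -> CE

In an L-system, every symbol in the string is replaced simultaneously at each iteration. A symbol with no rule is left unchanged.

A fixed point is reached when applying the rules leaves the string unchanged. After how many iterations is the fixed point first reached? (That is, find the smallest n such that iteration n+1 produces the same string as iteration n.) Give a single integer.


Step 0: GB
Step 1: ACXE
Step 2: ZBZCCEE
Step 3: ZCXEZCCEE
Step 4: ZCCEEZCCEE
Step 5: ZCCEEZCCEE  (unchanged — fixed point at step 4)

Answer: 4


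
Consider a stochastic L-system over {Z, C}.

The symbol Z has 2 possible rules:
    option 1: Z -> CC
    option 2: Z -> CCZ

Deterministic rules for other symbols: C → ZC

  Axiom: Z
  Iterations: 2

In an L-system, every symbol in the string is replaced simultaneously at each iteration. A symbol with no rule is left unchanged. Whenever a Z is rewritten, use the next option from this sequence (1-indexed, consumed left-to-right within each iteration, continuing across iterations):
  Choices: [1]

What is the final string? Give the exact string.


Step 0: Z
Step 1: CC  (used choices [1])
Step 2: ZCZC  (used choices [])

Answer: ZCZC


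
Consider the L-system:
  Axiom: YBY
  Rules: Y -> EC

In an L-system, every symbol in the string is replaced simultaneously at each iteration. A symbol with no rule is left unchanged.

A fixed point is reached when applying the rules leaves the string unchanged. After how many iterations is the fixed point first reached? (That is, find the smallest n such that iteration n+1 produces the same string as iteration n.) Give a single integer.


Answer: 1

Derivation:
Step 0: YBY
Step 1: ECBEC
Step 2: ECBEC  (unchanged — fixed point at step 1)


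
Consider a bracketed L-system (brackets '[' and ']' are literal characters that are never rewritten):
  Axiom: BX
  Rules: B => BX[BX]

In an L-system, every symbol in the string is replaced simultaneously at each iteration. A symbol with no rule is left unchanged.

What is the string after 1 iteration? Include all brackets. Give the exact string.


Answer: BX[BX]X

Derivation:
Step 0: BX
Step 1: BX[BX]X


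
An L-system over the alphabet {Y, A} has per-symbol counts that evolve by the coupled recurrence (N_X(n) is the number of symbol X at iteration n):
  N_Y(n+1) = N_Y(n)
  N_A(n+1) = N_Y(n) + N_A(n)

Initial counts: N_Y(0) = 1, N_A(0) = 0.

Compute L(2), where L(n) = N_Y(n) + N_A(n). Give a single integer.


Answer: 3

Derivation:
Step 0: N_Y=1, N_A=0, L=1
Step 1: N_Y=1, N_A=1, L=2
Step 2: N_Y=1, N_A=2, L=3


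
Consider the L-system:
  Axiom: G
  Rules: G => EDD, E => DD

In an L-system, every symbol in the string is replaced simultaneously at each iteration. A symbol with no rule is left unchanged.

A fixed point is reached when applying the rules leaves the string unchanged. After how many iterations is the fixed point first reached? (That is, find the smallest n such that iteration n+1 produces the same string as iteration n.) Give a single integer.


Answer: 2

Derivation:
Step 0: G
Step 1: EDD
Step 2: DDDD
Step 3: DDDD  (unchanged — fixed point at step 2)


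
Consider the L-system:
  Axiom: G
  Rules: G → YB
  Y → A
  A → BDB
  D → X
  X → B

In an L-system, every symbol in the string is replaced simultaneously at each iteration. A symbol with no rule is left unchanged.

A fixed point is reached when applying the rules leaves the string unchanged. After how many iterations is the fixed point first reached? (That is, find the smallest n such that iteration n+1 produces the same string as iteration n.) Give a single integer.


Answer: 5

Derivation:
Step 0: G
Step 1: YB
Step 2: AB
Step 3: BDBB
Step 4: BXBB
Step 5: BBBB
Step 6: BBBB  (unchanged — fixed point at step 5)


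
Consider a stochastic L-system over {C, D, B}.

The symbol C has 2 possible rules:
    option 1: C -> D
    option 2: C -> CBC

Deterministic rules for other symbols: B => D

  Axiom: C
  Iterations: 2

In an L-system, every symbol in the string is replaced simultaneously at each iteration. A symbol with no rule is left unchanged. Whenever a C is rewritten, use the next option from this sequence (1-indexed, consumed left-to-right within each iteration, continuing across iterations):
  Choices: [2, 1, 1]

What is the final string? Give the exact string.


Answer: DDD

Derivation:
Step 0: C
Step 1: CBC  (used choices [2])
Step 2: DDD  (used choices [1, 1])


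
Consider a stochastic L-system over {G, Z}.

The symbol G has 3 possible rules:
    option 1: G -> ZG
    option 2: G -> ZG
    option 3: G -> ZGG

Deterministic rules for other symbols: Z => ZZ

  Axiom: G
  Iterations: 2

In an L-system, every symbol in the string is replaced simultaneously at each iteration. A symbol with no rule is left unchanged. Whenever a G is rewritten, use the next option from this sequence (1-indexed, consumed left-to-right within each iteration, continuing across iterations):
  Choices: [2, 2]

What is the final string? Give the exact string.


Step 0: G
Step 1: ZG  (used choices [2])
Step 2: ZZZG  (used choices [2])

Answer: ZZZG


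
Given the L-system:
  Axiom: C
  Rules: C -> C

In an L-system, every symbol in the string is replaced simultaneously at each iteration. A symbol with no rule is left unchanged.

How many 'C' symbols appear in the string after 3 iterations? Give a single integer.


Answer: 1

Derivation:
Step 0: C  (1 'C')
Step 1: C  (1 'C')
Step 2: C  (1 'C')
Step 3: C  (1 'C')


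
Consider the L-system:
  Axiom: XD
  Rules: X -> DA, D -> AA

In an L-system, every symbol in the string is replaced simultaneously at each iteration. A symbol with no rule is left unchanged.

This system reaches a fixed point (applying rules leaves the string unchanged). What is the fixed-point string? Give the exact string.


Step 0: XD
Step 1: DAAA
Step 2: AAAAA
Step 3: AAAAA  (unchanged — fixed point at step 2)

Answer: AAAAA


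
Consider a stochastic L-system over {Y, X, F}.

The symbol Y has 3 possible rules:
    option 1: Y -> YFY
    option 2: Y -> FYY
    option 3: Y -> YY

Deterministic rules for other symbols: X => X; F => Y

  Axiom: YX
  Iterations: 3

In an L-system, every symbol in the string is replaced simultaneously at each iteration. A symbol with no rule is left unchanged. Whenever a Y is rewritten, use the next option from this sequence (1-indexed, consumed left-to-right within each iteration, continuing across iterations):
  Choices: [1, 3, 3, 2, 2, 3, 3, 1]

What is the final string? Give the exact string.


Answer: FYYFYYYYYYYFYX

Derivation:
Step 0: YX
Step 1: YFYX  (used choices [1])
Step 2: YYYYYX  (used choices [3, 3])
Step 3: FYYFYYYYYYYFYX  (used choices [2, 2, 3, 3, 1])


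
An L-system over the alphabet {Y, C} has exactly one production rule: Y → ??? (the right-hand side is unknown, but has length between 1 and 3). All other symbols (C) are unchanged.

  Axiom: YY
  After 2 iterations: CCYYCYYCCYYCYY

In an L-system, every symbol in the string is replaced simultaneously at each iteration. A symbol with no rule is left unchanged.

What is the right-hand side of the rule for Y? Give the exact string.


Answer: CYY

Derivation:
Trying Y → CYY:
  Step 0: YY
  Step 1: CYYCYY
  Step 2: CCYYCYYCCYYCYY
Matches the given result.


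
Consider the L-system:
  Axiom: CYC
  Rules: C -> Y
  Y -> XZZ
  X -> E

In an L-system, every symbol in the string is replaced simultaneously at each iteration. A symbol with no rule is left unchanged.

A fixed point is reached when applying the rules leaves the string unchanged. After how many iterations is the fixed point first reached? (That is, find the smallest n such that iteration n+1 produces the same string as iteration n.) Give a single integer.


Answer: 3

Derivation:
Step 0: CYC
Step 1: YXZZY
Step 2: XZZEZZXZZ
Step 3: EZZEZZEZZ
Step 4: EZZEZZEZZ  (unchanged — fixed point at step 3)


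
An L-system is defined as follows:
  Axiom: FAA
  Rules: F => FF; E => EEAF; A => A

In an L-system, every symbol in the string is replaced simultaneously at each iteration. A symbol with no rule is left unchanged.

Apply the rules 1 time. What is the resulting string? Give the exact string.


Answer: FFAA

Derivation:
Step 0: FAA
Step 1: FFAA


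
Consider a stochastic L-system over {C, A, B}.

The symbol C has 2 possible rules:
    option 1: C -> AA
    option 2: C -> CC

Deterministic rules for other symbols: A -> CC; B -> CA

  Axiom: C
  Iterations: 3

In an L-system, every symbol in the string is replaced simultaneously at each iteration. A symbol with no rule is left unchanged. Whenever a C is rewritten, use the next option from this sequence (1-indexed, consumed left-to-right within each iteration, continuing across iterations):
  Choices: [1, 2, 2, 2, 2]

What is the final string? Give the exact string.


Answer: CCCCCCCC

Derivation:
Step 0: C
Step 1: AA  (used choices [1])
Step 2: CCCC  (used choices [])
Step 3: CCCCCCCC  (used choices [2, 2, 2, 2])


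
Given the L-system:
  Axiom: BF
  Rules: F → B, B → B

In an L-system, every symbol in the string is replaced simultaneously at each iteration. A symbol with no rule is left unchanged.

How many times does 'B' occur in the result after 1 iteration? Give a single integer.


Step 0: BF  (1 'B')
Step 1: BB  (2 'B')

Answer: 2


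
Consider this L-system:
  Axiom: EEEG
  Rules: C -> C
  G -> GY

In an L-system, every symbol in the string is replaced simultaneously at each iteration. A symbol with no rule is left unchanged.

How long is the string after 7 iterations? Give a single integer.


Step 0: length = 4
Step 1: length = 5
Step 2: length = 6
Step 3: length = 7
Step 4: length = 8
Step 5: length = 9
Step 6: length = 10
Step 7: length = 11

Answer: 11


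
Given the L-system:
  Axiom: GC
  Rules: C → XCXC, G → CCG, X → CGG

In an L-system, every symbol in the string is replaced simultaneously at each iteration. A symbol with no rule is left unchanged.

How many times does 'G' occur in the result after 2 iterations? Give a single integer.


Step 0: GC  (1 'G')
Step 1: CCGXCXC  (1 'G')
Step 2: XCXCXCXCCCGCGGXCXCCGGXCXC  (5 'G')

Answer: 5


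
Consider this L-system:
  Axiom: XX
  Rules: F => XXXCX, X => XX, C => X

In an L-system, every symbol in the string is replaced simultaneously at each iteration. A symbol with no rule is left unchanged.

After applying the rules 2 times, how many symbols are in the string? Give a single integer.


Step 0: length = 2
Step 1: length = 4
Step 2: length = 8

Answer: 8


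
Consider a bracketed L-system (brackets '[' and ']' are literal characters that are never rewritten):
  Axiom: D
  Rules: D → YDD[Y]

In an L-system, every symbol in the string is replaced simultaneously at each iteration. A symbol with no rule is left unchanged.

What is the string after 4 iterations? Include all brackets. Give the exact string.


Step 0: D
Step 1: YDD[Y]
Step 2: YYDD[Y]YDD[Y][Y]
Step 3: YYYDD[Y]YDD[Y][Y]YYDD[Y]YDD[Y][Y][Y]
Step 4: YYYYDD[Y]YDD[Y][Y]YYDD[Y]YDD[Y][Y][Y]YYYDD[Y]YDD[Y][Y]YYDD[Y]YDD[Y][Y][Y][Y]

Answer: YYYYDD[Y]YDD[Y][Y]YYDD[Y]YDD[Y][Y][Y]YYYDD[Y]YDD[Y][Y]YYDD[Y]YDD[Y][Y][Y][Y]


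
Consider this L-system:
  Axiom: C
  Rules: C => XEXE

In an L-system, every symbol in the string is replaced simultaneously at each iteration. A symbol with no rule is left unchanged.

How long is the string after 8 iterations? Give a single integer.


Step 0: length = 1
Step 1: length = 4
Step 2: length = 4
Step 3: length = 4
Step 4: length = 4
Step 5: length = 4
Step 6: length = 4
Step 7: length = 4
Step 8: length = 4

Answer: 4


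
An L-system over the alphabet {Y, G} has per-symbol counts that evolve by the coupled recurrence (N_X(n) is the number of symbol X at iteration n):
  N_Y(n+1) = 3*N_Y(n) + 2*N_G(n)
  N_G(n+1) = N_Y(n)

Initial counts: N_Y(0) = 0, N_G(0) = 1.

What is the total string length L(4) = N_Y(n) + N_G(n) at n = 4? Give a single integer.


Answer: 100

Derivation:
Step 0: N_Y=0, N_G=1, L=1
Step 1: N_Y=2, N_G=0, L=2
Step 2: N_Y=6, N_G=2, L=8
Step 3: N_Y=22, N_G=6, L=28
Step 4: N_Y=78, N_G=22, L=100


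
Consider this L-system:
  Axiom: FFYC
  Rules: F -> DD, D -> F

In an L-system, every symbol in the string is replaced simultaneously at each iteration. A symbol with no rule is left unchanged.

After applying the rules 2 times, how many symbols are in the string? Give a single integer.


Step 0: length = 4
Step 1: length = 6
Step 2: length = 6

Answer: 6


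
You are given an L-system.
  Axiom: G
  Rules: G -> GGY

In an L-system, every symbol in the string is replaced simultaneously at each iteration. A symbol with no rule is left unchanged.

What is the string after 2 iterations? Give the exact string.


Step 0: G
Step 1: GGY
Step 2: GGYGGYY

Answer: GGYGGYY


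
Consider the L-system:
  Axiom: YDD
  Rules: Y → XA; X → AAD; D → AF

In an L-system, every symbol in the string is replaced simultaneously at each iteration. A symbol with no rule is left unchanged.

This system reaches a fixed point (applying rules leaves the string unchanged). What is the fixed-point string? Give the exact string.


Step 0: YDD
Step 1: XAAFAF
Step 2: AADAAFAF
Step 3: AAAFAAFAF
Step 4: AAAFAAFAF  (unchanged — fixed point at step 3)

Answer: AAAFAAFAF


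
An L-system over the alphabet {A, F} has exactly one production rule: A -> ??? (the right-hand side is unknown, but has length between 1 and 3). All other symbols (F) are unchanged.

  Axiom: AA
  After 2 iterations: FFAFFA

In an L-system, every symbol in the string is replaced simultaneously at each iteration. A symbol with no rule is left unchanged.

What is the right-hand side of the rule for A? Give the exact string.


Answer: FA

Derivation:
Trying A -> FA:
  Step 0: AA
  Step 1: FAFA
  Step 2: FFAFFA
Matches the given result.


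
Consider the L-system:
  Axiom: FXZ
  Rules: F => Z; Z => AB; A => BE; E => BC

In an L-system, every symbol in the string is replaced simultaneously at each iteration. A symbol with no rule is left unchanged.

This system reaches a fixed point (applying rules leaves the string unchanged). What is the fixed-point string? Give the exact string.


Step 0: FXZ
Step 1: ZXAB
Step 2: ABXBEB
Step 3: BEBXBBCB
Step 4: BBCBXBBCB
Step 5: BBCBXBBCB  (unchanged — fixed point at step 4)

Answer: BBCBXBBCB


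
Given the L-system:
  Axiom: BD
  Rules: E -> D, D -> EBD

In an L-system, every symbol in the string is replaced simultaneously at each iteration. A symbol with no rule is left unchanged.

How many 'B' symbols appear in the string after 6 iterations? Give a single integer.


Step 0: BD  (1 'B')
Step 1: BEBD  (2 'B')
Step 2: BDBEBD  (3 'B')
Step 3: BEBDBDBEBD  (5 'B')
Step 4: BDBEBDBEBDBDBEBD  (8 'B')
Step 5: BEBDBDBEBDBDBEBDBEBDBDBEBD  (13 'B')
Step 6: BDBEBDBEBDBDBEBDBEBDBDBEBDBDBEBDBEBDBDBEBD  (21 'B')

Answer: 21


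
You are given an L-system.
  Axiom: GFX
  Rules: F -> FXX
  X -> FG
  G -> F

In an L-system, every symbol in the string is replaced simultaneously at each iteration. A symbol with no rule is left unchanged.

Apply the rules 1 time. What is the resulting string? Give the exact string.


Step 0: GFX
Step 1: FFXXFG

Answer: FFXXFG


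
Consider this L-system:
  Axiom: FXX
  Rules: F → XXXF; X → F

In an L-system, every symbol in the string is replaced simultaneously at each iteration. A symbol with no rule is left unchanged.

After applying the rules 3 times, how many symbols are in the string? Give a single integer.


Answer: 33

Derivation:
Step 0: length = 3
Step 1: length = 6
Step 2: length = 15
Step 3: length = 33


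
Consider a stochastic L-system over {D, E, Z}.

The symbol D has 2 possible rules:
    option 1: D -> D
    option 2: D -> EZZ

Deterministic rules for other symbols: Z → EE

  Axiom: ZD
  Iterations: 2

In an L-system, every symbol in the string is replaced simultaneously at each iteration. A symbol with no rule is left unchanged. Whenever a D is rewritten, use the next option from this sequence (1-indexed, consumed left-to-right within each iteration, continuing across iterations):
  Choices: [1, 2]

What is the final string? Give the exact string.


Step 0: ZD
Step 1: EED  (used choices [1])
Step 2: EEEZZ  (used choices [2])

Answer: EEEZZ


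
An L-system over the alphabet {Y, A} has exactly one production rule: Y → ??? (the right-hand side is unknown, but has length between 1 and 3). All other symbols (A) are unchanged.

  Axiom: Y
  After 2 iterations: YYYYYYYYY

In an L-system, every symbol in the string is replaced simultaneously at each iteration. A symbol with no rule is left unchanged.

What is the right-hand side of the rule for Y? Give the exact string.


Answer: YYY

Derivation:
Trying Y → YYY:
  Step 0: Y
  Step 1: YYY
  Step 2: YYYYYYYYY
Matches the given result.


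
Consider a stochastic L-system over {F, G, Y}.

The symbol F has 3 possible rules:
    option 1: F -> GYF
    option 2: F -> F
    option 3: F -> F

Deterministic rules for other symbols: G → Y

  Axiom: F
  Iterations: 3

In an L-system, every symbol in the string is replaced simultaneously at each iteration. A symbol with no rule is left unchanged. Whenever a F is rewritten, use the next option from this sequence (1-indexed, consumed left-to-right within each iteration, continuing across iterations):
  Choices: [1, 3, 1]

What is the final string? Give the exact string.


Answer: YYGYF

Derivation:
Step 0: F
Step 1: GYF  (used choices [1])
Step 2: YYF  (used choices [3])
Step 3: YYGYF  (used choices [1])


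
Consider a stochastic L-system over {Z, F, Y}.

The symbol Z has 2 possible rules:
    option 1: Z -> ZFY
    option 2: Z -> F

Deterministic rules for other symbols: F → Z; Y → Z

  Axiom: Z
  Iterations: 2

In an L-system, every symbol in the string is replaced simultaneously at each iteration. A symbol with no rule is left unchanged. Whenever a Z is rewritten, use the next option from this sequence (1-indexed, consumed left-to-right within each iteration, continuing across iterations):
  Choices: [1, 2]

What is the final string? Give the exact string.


Step 0: Z
Step 1: ZFY  (used choices [1])
Step 2: FZZ  (used choices [2])

Answer: FZZ


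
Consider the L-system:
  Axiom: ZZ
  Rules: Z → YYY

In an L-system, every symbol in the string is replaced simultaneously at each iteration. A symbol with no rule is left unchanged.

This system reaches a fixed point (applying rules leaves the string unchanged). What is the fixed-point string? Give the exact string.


Step 0: ZZ
Step 1: YYYYYY
Step 2: YYYYYY  (unchanged — fixed point at step 1)

Answer: YYYYYY


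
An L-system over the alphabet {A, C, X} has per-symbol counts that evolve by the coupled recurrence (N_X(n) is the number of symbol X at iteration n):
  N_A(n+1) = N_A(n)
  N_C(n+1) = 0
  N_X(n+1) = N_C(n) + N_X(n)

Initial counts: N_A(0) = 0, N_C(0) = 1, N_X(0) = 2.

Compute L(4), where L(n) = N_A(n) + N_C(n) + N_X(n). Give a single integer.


Step 0: N_A=0, N_C=1, N_X=2, L=3
Step 1: N_A=0, N_C=0, N_X=3, L=3
Step 2: N_A=0, N_C=0, N_X=3, L=3
Step 3: N_A=0, N_C=0, N_X=3, L=3
Step 4: N_A=0, N_C=0, N_X=3, L=3

Answer: 3


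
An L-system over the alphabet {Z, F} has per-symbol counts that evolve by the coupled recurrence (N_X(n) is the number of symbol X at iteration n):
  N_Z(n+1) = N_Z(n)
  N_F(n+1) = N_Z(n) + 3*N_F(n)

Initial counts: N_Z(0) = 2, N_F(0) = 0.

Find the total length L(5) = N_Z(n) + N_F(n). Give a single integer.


Answer: 244

Derivation:
Step 0: N_Z=2, N_F=0, L=2
Step 1: N_Z=2, N_F=2, L=4
Step 2: N_Z=2, N_F=8, L=10
Step 3: N_Z=2, N_F=26, L=28
Step 4: N_Z=2, N_F=80, L=82
Step 5: N_Z=2, N_F=242, L=244


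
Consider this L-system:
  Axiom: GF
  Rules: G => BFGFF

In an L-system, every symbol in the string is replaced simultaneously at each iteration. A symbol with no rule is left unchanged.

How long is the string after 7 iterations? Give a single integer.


Step 0: length = 2
Step 1: length = 6
Step 2: length = 10
Step 3: length = 14
Step 4: length = 18
Step 5: length = 22
Step 6: length = 26
Step 7: length = 30

Answer: 30


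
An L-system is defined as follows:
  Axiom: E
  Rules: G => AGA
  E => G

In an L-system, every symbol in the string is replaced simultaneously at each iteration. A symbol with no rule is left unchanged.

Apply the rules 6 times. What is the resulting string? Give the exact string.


Step 0: E
Step 1: G
Step 2: AGA
Step 3: AAGAA
Step 4: AAAGAAA
Step 5: AAAAGAAAA
Step 6: AAAAAGAAAAA

Answer: AAAAAGAAAAA


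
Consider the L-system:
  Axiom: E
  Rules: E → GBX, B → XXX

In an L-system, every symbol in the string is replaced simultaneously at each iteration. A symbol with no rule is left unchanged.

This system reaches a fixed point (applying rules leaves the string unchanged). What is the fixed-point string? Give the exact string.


Step 0: E
Step 1: GBX
Step 2: GXXXX
Step 3: GXXXX  (unchanged — fixed point at step 2)

Answer: GXXXX


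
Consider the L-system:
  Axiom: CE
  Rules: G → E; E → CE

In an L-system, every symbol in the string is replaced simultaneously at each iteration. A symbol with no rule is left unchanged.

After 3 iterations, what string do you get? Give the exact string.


Answer: CCCCE

Derivation:
Step 0: CE
Step 1: CCE
Step 2: CCCE
Step 3: CCCCE


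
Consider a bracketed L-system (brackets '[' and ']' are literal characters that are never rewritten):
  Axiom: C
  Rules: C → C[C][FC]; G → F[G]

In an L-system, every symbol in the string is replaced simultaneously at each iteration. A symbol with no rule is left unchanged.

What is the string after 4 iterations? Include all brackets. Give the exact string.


Step 0: C
Step 1: C[C][FC]
Step 2: C[C][FC][C[C][FC]][FC[C][FC]]
Step 3: C[C][FC][C[C][FC]][FC[C][FC]][C[C][FC][C[C][FC]][FC[C][FC]]][FC[C][FC][C[C][FC]][FC[C][FC]]]
Step 4: C[C][FC][C[C][FC]][FC[C][FC]][C[C][FC][C[C][FC]][FC[C][FC]]][FC[C][FC][C[C][FC]][FC[C][FC]]][C[C][FC][C[C][FC]][FC[C][FC]][C[C][FC][C[C][FC]][FC[C][FC]]][FC[C][FC][C[C][FC]][FC[C][FC]]]][FC[C][FC][C[C][FC]][FC[C][FC]][C[C][FC][C[C][FC]][FC[C][FC]]][FC[C][FC][C[C][FC]][FC[C][FC]]]]

Answer: C[C][FC][C[C][FC]][FC[C][FC]][C[C][FC][C[C][FC]][FC[C][FC]]][FC[C][FC][C[C][FC]][FC[C][FC]]][C[C][FC][C[C][FC]][FC[C][FC]][C[C][FC][C[C][FC]][FC[C][FC]]][FC[C][FC][C[C][FC]][FC[C][FC]]]][FC[C][FC][C[C][FC]][FC[C][FC]][C[C][FC][C[C][FC]][FC[C][FC]]][FC[C][FC][C[C][FC]][FC[C][FC]]]]


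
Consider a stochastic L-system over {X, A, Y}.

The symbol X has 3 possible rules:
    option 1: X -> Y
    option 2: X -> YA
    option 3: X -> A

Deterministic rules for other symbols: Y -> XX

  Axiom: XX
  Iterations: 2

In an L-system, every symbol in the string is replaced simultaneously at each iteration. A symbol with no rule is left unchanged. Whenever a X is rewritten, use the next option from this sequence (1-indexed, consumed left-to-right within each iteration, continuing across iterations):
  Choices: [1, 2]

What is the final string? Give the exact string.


Step 0: XX
Step 1: YYA  (used choices [1, 2])
Step 2: XXXXA  (used choices [])

Answer: XXXXA


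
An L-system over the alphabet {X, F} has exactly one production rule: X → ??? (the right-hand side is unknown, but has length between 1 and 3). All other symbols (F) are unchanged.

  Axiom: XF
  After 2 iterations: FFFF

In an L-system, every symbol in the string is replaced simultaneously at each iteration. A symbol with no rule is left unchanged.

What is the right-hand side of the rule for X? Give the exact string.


Trying X → FFF:
  Step 0: XF
  Step 1: FFFF
  Step 2: FFFF
Matches the given result.

Answer: FFF


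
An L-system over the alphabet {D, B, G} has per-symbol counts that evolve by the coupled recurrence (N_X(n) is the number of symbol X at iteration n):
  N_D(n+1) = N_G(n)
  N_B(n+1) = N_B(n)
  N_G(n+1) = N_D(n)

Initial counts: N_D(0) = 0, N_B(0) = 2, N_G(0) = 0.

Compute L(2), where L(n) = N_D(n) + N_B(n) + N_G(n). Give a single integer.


Answer: 2

Derivation:
Step 0: N_D=0, N_B=2, N_G=0, L=2
Step 1: N_D=0, N_B=2, N_G=0, L=2
Step 2: N_D=0, N_B=2, N_G=0, L=2


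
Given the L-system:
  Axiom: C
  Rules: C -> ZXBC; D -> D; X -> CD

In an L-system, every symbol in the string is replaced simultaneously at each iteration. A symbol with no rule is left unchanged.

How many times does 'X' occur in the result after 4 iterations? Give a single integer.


Step 0: C  (0 'X')
Step 1: ZXBC  (1 'X')
Step 2: ZCDBZXBC  (1 'X')
Step 3: ZZXBCDBZCDBZXBC  (2 'X')
Step 4: ZZCDBZXBCDBZZXBCDBZCDBZXBC  (3 'X')

Answer: 3


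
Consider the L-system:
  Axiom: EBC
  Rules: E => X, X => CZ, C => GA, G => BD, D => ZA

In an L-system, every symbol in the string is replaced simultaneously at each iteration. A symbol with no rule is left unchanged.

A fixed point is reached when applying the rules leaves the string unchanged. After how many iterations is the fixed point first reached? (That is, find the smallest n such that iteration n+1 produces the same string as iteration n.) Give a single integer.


Answer: 5

Derivation:
Step 0: EBC
Step 1: XBGA
Step 2: CZBBDA
Step 3: GAZBBZAA
Step 4: BDAZBBZAA
Step 5: BZAAZBBZAA
Step 6: BZAAZBBZAA  (unchanged — fixed point at step 5)


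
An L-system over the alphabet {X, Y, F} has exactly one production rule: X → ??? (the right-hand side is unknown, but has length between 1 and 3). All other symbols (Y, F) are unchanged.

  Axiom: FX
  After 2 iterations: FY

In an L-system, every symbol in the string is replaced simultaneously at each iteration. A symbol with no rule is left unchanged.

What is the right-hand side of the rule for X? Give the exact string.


Trying X → Y:
  Step 0: FX
  Step 1: FY
  Step 2: FY
Matches the given result.

Answer: Y


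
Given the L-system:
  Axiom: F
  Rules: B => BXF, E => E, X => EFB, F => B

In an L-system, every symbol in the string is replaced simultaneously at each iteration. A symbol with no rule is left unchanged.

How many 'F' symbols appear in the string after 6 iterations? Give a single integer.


Step 0: F  (1 'F')
Step 1: B  (0 'F')
Step 2: BXF  (1 'F')
Step 3: BXFEFBB  (2 'F')
Step 4: BXFEFBBEBBXFBXF  (4 'F')
Step 5: BXFEFBBEBBXFBXFEBXFBXFEFBBBXFEFBB  (9 'F')
Step 6: BXFEFBBEBBXFBXFEBXFBXFEFBBBXFEFBBEBXFEFBBBXFEFBBEBBXFBXFBXFEFBBEBBXFBXF  (19 'F')

Answer: 19


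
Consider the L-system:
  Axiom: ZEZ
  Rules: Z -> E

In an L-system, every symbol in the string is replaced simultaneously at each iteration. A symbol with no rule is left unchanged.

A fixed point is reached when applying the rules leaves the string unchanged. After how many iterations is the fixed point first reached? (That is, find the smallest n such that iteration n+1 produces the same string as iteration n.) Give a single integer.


Step 0: ZEZ
Step 1: EEE
Step 2: EEE  (unchanged — fixed point at step 1)

Answer: 1


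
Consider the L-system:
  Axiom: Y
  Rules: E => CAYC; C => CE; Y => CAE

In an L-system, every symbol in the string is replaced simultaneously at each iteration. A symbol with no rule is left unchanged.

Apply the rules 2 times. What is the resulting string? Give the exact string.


Step 0: Y
Step 1: CAE
Step 2: CEACAYC

Answer: CEACAYC


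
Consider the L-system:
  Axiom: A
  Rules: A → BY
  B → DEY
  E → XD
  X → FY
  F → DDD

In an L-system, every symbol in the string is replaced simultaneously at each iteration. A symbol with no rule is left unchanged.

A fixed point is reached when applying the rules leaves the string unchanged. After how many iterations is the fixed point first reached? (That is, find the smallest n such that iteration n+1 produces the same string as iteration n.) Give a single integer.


Step 0: A
Step 1: BY
Step 2: DEYY
Step 3: DXDYY
Step 4: DFYDYY
Step 5: DDDDYDYY
Step 6: DDDDYDYY  (unchanged — fixed point at step 5)

Answer: 5


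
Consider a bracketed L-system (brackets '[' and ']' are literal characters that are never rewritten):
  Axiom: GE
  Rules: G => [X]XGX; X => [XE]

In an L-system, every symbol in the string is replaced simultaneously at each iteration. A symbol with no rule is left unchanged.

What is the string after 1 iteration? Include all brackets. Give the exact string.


Step 0: GE
Step 1: [X]XGXE

Answer: [X]XGXE


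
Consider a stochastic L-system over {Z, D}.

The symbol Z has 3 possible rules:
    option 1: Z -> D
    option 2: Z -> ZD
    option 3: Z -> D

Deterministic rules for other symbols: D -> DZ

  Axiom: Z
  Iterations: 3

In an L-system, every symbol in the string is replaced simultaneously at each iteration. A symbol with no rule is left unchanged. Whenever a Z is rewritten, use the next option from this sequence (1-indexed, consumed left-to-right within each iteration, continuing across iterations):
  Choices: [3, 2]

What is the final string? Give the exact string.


Step 0: Z
Step 1: D  (used choices [3])
Step 2: DZ  (used choices [])
Step 3: DZZD  (used choices [2])

Answer: DZZD


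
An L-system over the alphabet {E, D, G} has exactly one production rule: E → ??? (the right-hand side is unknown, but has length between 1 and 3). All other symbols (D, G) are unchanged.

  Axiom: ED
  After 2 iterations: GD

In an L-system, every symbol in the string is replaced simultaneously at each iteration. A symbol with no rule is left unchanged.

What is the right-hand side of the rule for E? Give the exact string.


Answer: G

Derivation:
Trying E → G:
  Step 0: ED
  Step 1: GD
  Step 2: GD
Matches the given result.


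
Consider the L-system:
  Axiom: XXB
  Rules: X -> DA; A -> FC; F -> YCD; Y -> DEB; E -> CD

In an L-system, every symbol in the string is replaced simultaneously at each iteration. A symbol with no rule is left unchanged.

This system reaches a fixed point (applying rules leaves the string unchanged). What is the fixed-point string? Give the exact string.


Step 0: XXB
Step 1: DADAB
Step 2: DFCDFCB
Step 3: DYCDCDYCDCB
Step 4: DDEBCDCDDEBCDCB
Step 5: DDCDBCDCDDCDBCDCB
Step 6: DDCDBCDCDDCDBCDCB  (unchanged — fixed point at step 5)

Answer: DDCDBCDCDDCDBCDCB


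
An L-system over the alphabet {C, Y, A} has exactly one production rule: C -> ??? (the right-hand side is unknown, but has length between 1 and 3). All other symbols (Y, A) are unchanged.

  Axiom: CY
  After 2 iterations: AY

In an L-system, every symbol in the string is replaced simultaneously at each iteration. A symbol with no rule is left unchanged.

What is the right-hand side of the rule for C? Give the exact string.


Trying C -> A:
  Step 0: CY
  Step 1: AY
  Step 2: AY
Matches the given result.

Answer: A


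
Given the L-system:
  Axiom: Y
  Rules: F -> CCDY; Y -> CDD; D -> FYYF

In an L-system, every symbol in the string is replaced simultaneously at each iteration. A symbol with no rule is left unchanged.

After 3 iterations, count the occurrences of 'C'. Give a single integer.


Answer: 13

Derivation:
Step 0: Y  (0 'C')
Step 1: CDD  (1 'C')
Step 2: CFYYFFYYF  (1 'C')
Step 3: CCCDYCDDCDDCCDYCCDYCDDCDDCCDY  (13 'C')


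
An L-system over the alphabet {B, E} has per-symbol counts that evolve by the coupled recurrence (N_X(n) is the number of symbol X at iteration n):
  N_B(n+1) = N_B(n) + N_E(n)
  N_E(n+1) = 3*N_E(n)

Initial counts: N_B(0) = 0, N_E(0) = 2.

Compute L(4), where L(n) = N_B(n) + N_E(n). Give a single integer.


Answer: 242

Derivation:
Step 0: N_B=0, N_E=2, L=2
Step 1: N_B=2, N_E=6, L=8
Step 2: N_B=8, N_E=18, L=26
Step 3: N_B=26, N_E=54, L=80
Step 4: N_B=80, N_E=162, L=242


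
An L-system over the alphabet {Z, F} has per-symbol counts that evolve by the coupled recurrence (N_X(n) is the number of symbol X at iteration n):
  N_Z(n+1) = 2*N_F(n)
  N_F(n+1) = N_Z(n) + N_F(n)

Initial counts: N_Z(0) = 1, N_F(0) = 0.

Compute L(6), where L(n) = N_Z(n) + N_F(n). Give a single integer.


Step 0: N_Z=1, N_F=0, L=1
Step 1: N_Z=0, N_F=1, L=1
Step 2: N_Z=2, N_F=1, L=3
Step 3: N_Z=2, N_F=3, L=5
Step 4: N_Z=6, N_F=5, L=11
Step 5: N_Z=10, N_F=11, L=21
Step 6: N_Z=22, N_F=21, L=43

Answer: 43
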